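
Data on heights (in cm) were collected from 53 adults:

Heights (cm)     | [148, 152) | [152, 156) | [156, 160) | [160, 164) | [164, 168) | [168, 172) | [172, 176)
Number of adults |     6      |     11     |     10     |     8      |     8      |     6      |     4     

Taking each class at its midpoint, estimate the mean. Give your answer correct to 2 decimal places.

160.64

Midpoints: 150, 154, 158, 162, 166, 170, 174
Σfm = 6×150 + 11×154 + 10×158 + 8×162 + 8×166 + 6×170 + 4×174 = 8514
n = Σf = 53
Mean = 8514 / 53 = 160.6415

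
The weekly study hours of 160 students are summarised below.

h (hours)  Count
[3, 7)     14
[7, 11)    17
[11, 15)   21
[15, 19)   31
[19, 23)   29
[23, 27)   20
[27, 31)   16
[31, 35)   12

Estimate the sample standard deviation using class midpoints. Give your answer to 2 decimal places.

7.97

Midpoints: 5, 9, 13, 17, 21, 25, 29, 33
n = 160, Σfm = 2992, mean = 18.7000
Σfm² = 66048
Σf(m − x̄)² = Σfm² − (Σfm)²/n = 66048 − 2992²/160 = 10097.6000
Sample variance = 10097.6000 / 159 = 63.5069
Standard deviation = √63.5069 = 7.9691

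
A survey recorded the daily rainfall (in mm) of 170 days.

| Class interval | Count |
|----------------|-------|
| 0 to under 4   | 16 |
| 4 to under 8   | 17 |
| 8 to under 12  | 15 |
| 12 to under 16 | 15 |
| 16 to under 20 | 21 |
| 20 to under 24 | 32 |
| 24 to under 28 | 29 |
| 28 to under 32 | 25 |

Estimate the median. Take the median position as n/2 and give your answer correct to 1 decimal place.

20.1

Cumulative frequencies: 16, 33, 48, 63, 84, 116, 145, 170
n = 170; position = n/2 = 85.
This falls in the class 20 to under 24: L = 20, F = 84, f = 32, h = 4.
Median ≈ 20 + ((85 − 84) / 32) × 4 = 20.1250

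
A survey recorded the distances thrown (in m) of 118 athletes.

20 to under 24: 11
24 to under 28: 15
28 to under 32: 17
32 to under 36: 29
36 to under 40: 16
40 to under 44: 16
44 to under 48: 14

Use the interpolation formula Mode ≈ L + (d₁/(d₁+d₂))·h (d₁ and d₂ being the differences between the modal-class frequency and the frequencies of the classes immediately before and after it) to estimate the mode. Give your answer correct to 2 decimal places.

33.92

Modal class: 32 to under 36 (highest frequency 29).
d₁ = 29 − 17 = 12, d₂ = 29 − 16 = 13
Mode ≈ 32 + (12/(12+13)) × 4 = 32 + 1.9200 = 33.9200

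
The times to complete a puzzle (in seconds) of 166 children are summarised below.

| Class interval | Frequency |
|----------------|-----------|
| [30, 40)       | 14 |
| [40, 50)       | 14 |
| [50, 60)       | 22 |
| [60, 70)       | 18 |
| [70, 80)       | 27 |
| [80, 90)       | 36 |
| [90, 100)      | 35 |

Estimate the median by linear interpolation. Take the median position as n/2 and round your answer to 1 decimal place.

75.6

Cumulative frequencies: 14, 28, 50, 68, 95, 131, 166
n = 166; position = n/2 = 83.
This falls in the class [70, 80): L = 70, F = 68, f = 27, h = 10.
Median ≈ 70 + ((83 − 68) / 27) × 10 = 75.5556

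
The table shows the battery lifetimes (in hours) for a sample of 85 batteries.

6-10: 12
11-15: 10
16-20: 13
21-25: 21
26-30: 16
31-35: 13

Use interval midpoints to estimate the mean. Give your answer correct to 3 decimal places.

21.412

Midpoints: 8, 13, 18, 23, 28, 33
Σfm = 12×8 + 10×13 + 13×18 + 21×23 + 16×28 + 13×33 = 1820
n = Σf = 85
Mean = 1820 / 85 = 21.4118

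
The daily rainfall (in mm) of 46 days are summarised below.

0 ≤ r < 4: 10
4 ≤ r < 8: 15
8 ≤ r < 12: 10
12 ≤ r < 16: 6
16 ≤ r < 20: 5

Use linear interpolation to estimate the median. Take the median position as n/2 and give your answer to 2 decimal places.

Cumulative frequencies: 10, 25, 35, 41, 46
n = 46; position = n/2 = 23.
This falls in the class 4 ≤ r < 8: L = 4, F = 10, f = 15, h = 4.
Median ≈ 4 + ((23 − 10) / 15) × 4 = 7.4667

7.47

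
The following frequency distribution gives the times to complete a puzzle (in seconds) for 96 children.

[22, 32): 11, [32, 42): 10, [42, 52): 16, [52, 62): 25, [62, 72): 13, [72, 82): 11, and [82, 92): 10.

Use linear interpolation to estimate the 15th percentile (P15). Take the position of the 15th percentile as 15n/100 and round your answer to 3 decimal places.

35.400

Cumulative frequencies: 11, 21, 37, 62, 75, 86, 96
n = 96; position = 15n/100 = 14.4.
This falls in the class [32, 42): L = 32, F = 11, f = 10, h = 10.
15th percentile ≈ 32 + ((14.4 − 11) / 10) × 10 = 35.4000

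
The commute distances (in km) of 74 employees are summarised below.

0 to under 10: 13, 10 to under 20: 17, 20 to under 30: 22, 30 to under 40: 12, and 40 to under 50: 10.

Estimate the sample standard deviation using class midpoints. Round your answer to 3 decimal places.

12.787

Midpoints: 5, 15, 25, 35, 45
n = 74, Σfm = 1740, mean = 23.5135
Σfm² = 52850
Σf(m − x̄)² = Σfm² − (Σfm)²/n = 52850 − 1740²/74 = 11936.4865
Sample variance = 11936.4865 / 73 = 163.5135
Standard deviation = √163.5135 = 12.7872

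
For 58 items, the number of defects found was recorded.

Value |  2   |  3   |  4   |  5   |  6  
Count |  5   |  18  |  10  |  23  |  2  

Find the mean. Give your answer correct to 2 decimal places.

3.98

Values: 2, 3, 4, 5, 6
Σfx = 5×2 + 18×3 + 10×4 + 23×5 + 2×6 = 231
n = Σf = 58
Mean = 231 / 58 = 3.9828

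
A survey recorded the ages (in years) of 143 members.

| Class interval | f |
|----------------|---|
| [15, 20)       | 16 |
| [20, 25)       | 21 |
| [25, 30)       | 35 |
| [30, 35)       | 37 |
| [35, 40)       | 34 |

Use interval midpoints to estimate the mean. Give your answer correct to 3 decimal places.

29.318

Midpoints: 17.5, 22.5, 27.5, 32.5, 37.5
Σfm = 16×17.5 + 21×22.5 + 35×27.5 + 37×32.5 + 34×37.5 = 4192.5
n = Σf = 143
Mean = 4192.5 / 143 = 29.3182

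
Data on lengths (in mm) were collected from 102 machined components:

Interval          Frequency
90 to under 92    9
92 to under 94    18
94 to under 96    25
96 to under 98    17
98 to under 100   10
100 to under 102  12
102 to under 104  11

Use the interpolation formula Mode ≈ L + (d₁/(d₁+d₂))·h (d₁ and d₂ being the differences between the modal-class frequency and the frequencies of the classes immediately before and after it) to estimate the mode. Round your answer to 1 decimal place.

94.9

Modal class: 94 to under 96 (highest frequency 25).
d₁ = 25 − 18 = 7, d₂ = 25 − 17 = 8
Mode ≈ 94 + (7/(7+8)) × 2 = 94 + 0.9333 = 94.9333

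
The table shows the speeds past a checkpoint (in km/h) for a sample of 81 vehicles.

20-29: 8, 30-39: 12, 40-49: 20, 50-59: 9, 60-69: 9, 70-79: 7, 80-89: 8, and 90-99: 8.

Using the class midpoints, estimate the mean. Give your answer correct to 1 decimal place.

55.9

Midpoints: 24.5, 34.5, 44.5, 54.5, 64.5, 74.5, 84.5, 94.5
Σfm = 8×24.5 + 12×34.5 + 20×44.5 + 9×54.5 + 9×64.5 + 7×74.5 + 8×84.5 + 8×94.5 = 4524.5
n = Σf = 81
Mean = 4524.5 / 81 = 55.8580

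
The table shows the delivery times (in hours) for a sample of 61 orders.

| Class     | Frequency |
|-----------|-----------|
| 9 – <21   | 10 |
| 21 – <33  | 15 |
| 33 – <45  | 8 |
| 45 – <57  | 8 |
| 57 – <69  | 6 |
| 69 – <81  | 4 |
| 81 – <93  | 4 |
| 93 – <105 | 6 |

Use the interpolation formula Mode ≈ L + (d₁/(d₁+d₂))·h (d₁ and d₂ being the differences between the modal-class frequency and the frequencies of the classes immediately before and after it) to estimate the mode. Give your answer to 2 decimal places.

26.00

Modal class: 21 – <33 (highest frequency 15).
d₁ = 15 − 10 = 5, d₂ = 15 − 8 = 7
Mode ≈ 21 + (5/(5+7)) × 12 = 21 + 5.0000 = 26.0000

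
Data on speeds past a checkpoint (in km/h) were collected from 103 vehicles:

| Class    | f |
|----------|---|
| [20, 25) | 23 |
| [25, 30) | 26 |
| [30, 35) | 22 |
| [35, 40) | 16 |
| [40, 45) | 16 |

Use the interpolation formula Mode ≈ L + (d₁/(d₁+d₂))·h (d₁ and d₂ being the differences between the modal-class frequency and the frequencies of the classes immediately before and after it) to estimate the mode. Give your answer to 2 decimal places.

27.14

Modal class: [25, 30) (highest frequency 26).
d₁ = 26 − 23 = 3, d₂ = 26 − 22 = 4
Mode ≈ 25 + (3/(3+4)) × 5 = 25 + 2.1429 = 27.1429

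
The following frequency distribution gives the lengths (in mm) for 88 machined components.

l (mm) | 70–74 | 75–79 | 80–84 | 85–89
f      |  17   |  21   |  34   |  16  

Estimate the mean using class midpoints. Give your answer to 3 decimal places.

Midpoints: 72, 77, 82, 87
Σfm = 17×72 + 21×77 + 34×82 + 16×87 = 7021
n = Σf = 88
Mean = 7021 / 88 = 79.7841

79.784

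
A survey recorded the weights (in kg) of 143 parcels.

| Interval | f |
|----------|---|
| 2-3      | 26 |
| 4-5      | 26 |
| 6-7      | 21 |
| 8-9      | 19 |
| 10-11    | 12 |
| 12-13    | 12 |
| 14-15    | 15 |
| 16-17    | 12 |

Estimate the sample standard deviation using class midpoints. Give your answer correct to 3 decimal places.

4.574

Midpoints: 2.5, 4.5, 6.5, 8.5, 10.5, 12.5, 14.5, 16.5
n = 143, Σfm = 1171.5, mean = 8.1923
Σfm² = 12567.75
Σf(m − x̄)² = Σfm² − (Σfm)²/n = 12567.75 − 1171.5²/143 = 2970.4615
Sample variance = 2970.4615 / 142 = 20.9187
Standard deviation = √20.9187 = 4.5737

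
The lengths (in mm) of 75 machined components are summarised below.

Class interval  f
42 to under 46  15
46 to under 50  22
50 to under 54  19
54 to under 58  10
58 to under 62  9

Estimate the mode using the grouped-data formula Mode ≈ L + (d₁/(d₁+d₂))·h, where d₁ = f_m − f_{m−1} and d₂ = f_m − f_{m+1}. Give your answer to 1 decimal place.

48.8

Modal class: 46 to under 50 (highest frequency 22).
d₁ = 22 − 15 = 7, d₂ = 22 − 19 = 3
Mode ≈ 46 + (7/(7+3)) × 4 = 46 + 2.8000 = 48.8000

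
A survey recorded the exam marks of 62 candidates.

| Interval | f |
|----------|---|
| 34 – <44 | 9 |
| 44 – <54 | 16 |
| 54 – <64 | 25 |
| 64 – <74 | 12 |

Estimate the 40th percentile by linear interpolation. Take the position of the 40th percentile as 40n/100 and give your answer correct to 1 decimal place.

Cumulative frequencies: 9, 25, 50, 62
n = 62; position = 40n/100 = 24.8.
This falls in the class 44 – <54: L = 44, F = 9, f = 16, h = 10.
40th percentile ≈ 44 + ((24.8 − 9) / 16) × 10 = 53.8750

53.9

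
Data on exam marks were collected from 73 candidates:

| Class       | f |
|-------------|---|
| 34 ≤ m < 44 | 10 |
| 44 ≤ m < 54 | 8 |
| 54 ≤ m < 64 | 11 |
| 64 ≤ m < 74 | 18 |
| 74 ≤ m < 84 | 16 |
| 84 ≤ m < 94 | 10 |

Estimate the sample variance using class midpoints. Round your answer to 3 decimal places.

Midpoints: 39, 49, 59, 69, 79, 89
n = 73, Σfm = 4827, mean = 66.1233
Σfm² = 337473
Σf(m − x̄)² = Σfm² − (Σfm)²/n = 337473 − 4827²/73 = 18295.8904
Sample variance = 18295.8904 / 72 = 254.1096

254.110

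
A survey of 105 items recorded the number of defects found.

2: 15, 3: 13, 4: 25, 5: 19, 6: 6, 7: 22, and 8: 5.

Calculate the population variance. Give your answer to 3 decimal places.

3.256

Values: 2, 3, 4, 5, 6, 7, 8
n = 105, Σfx = 494, mean = 4.7048
Σfx² = 2666
Σf(x − x̄)² = Σfx² − (Σfx)²/n = 2666 − 494²/105 = 341.8476
Population variance = 341.8476 / 105 = 3.2557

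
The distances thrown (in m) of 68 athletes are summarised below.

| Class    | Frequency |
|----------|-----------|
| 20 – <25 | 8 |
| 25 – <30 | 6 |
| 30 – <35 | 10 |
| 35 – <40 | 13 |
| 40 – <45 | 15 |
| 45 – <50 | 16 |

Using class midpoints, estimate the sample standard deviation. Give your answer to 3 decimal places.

Midpoints: 22.5, 27.5, 32.5, 37.5, 42.5, 47.5
n = 68, Σfm = 2555, mean = 37.5735
Σfm² = 100625
Σf(m − x̄)² = Σfm² − (Σfm)²/n = 100625 − 2555²/68 = 4624.6324
Sample variance = 4624.6324 / 67 = 69.0244
Standard deviation = √69.0244 = 8.3081

8.308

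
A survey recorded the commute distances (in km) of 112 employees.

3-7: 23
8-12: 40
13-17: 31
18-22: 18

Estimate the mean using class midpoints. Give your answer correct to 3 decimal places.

11.964

Midpoints: 5, 10, 15, 20
Σfm = 23×5 + 40×10 + 31×15 + 18×20 = 1340
n = Σf = 112
Mean = 1340 / 112 = 11.9643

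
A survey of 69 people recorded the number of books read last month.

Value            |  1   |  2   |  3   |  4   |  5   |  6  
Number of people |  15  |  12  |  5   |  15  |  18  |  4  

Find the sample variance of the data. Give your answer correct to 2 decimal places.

Values: 1, 2, 3, 4, 5, 6
n = 69, Σfx = 228, mean = 3.3043
Σfx² = 942
Σf(x − x̄)² = Σfx² − (Σfx)²/n = 942 − 228²/69 = 188.6087
Sample variance = 188.6087 / 68 = 2.7737

2.77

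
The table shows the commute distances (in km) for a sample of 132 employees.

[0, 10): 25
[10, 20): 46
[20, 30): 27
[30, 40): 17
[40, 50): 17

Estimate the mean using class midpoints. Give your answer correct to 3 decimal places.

21.591

Midpoints: 5, 15, 25, 35, 45
Σfm = 25×5 + 46×15 + 27×25 + 17×35 + 17×45 = 2850
n = Σf = 132
Mean = 2850 / 132 = 21.5909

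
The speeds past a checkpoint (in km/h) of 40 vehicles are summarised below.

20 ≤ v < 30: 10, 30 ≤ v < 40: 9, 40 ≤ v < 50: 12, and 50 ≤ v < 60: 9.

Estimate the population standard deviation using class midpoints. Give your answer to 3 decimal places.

10.954

Midpoints: 25, 35, 45, 55
n = 40, Σfm = 1600, mean = 40.0000
Σfm² = 68800
Σf(m − x̄)² = Σfm² − (Σfm)²/n = 68800 − 1600²/40 = 4800.0000
Population variance = 4800.0000 / 40 = 120.0000
Standard deviation = √120.0000 = 10.9545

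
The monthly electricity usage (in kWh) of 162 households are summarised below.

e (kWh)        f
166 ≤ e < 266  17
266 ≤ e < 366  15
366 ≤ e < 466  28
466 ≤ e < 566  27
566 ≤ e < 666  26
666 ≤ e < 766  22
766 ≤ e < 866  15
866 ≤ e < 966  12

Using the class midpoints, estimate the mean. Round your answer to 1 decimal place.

Midpoints: 216, 316, 416, 516, 616, 716, 816, 916
Σfm = 17×216 + 15×316 + 28×416 + 27×516 + 26×616 + 22×716 + 15×816 + 12×916 = 88992
n = Σf = 162
Mean = 88992 / 162 = 549.3333

549.3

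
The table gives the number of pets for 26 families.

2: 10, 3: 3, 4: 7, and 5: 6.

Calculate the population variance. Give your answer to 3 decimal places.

1.457

Values: 2, 3, 4, 5
n = 26, Σfx = 87, mean = 3.3462
Σfx² = 329
Σf(x − x̄)² = Σfx² − (Σfx)²/n = 329 − 87²/26 = 37.8846
Population variance = 37.8846 / 26 = 1.4571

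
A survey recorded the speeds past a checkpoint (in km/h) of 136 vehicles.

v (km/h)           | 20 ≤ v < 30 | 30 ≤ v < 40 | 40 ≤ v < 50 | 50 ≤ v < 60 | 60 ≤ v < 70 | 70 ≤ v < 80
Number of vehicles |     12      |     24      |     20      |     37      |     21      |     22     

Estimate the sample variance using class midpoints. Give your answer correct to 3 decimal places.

238.382

Midpoints: 25, 35, 45, 55, 65, 75
n = 136, Σfm = 7090, mean = 52.1324
Σfm² = 401800
Σf(m − x̄)² = Σfm² − (Σfm)²/n = 401800 − 7090²/136 = 32181.6176
Sample variance = 32181.6176 / 135 = 238.3824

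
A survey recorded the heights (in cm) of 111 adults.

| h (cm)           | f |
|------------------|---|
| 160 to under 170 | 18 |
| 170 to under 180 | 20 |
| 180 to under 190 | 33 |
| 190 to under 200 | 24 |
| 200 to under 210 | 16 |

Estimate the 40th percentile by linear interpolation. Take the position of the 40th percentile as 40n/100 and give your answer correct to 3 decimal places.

181.939

Cumulative frequencies: 18, 38, 71, 95, 111
n = 111; position = 40n/100 = 44.4.
This falls in the class 180 to under 190: L = 180, F = 38, f = 33, h = 10.
40th percentile ≈ 180 + ((44.4 − 38) / 33) × 10 = 181.9394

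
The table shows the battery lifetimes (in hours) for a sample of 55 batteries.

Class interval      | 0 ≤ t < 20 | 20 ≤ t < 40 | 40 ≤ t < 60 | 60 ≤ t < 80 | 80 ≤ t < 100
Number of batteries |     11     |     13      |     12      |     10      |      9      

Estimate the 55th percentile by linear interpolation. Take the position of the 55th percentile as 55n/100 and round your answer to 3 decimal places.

Cumulative frequencies: 11, 24, 36, 46, 55
n = 55; position = 55n/100 = 30.25.
This falls in the class 40 ≤ t < 60: L = 40, F = 24, f = 12, h = 20.
55th percentile ≈ 40 + ((30.25 − 24) / 12) × 20 = 50.4167

50.417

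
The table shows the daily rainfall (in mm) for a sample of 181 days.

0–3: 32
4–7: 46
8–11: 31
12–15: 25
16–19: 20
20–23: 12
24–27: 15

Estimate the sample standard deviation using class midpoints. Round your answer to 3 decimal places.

7.379

Midpoints: 1.5, 5.5, 9.5, 13.5, 17.5, 21.5, 25.5
n = 181, Σfm = 1923.5, mean = 10.6271
Σfm² = 30243.25
Σf(m − x̄)² = Σfm² − (Σfm)²/n = 30243.25 − 1923.5²/181 = 9802.0773
Sample variance = 9802.0773 / 180 = 54.4560
Standard deviation = √54.4560 = 7.3794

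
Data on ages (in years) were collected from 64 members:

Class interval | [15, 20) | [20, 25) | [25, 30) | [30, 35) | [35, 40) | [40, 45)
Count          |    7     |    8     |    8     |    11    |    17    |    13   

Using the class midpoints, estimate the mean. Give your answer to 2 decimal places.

32.34

Midpoints: 17.5, 22.5, 27.5, 32.5, 37.5, 42.5
Σfm = 7×17.5 + 8×22.5 + 8×27.5 + 11×32.5 + 17×37.5 + 13×42.5 = 2070
n = Σf = 64
Mean = 2070 / 64 = 32.3438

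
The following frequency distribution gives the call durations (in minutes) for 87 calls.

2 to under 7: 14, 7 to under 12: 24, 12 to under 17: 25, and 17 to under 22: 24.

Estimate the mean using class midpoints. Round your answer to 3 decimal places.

12.891

Midpoints: 4.5, 9.5, 14.5, 19.5
Σfm = 14×4.5 + 24×9.5 + 25×14.5 + 24×19.5 = 1121.5
n = Σf = 87
Mean = 1121.5 / 87 = 12.8908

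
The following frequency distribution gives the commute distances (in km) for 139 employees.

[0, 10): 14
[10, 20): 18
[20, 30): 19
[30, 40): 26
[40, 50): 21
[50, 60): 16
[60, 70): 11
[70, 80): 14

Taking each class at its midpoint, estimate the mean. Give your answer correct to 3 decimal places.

38.237

Midpoints: 5, 15, 25, 35, 45, 55, 65, 75
Σfm = 14×5 + 18×15 + 19×25 + 26×35 + 21×45 + 16×55 + 11×65 + 14×75 = 5315
n = Σf = 139
Mean = 5315 / 139 = 38.2374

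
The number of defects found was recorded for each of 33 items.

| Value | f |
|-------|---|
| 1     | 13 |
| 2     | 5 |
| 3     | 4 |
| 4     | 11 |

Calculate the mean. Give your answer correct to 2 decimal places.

2.39

Values: 1, 2, 3, 4
Σfx = 13×1 + 5×2 + 4×3 + 11×4 = 79
n = Σf = 33
Mean = 79 / 33 = 2.3939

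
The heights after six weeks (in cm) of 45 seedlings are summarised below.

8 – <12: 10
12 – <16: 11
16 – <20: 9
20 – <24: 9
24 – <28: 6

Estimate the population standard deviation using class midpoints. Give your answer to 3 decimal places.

Midpoints: 10, 14, 18, 22, 26
n = 45, Σfm = 770, mean = 17.1111
Σfm² = 14484
Σf(m − x̄)² = Σfm² − (Σfm)²/n = 14484 − 770²/45 = 1308.4444
Population variance = 1308.4444 / 45 = 29.0765
Standard deviation = √29.0765 = 5.3923

5.392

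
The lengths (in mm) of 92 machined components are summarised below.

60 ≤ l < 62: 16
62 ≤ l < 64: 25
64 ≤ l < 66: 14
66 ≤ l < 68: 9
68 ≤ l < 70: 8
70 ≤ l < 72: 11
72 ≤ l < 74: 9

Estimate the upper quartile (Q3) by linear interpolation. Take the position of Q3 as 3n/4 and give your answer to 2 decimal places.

69.25

Cumulative frequencies: 16, 41, 55, 64, 72, 83, 92
n = 92; position = 3n/4 = 69.
This falls in the class 68 ≤ l < 70: L = 68, F = 64, f = 8, h = 2.
Upper quartile ≈ 68 + ((69 − 64) / 8) × 2 = 69.2500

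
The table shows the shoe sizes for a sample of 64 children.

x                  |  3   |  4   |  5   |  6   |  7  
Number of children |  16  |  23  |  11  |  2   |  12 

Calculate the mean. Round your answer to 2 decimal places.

4.55

Values: 3, 4, 5, 6, 7
Σfx = 16×3 + 23×4 + 11×5 + 2×6 + 12×7 = 291
n = Σf = 64
Mean = 291 / 64 = 4.5469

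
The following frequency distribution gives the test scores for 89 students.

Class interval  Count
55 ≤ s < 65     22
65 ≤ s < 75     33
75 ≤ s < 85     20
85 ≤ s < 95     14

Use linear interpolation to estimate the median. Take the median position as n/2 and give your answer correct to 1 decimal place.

71.8

Cumulative frequencies: 22, 55, 75, 89
n = 89; position = n/2 = 44.5.
This falls in the class 65 ≤ s < 75: L = 65, F = 22, f = 33, h = 10.
Median ≈ 65 + ((44.5 − 22) / 33) × 10 = 71.8182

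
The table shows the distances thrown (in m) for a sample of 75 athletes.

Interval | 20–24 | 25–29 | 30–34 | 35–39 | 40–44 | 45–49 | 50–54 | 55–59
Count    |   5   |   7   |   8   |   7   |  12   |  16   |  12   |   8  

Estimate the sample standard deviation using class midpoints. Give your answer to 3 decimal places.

Midpoints: 22, 27, 32, 37, 42, 47, 52, 57
n = 75, Σfm = 3150, mean = 42.0000
Σfm² = 140250
Σf(m − x̄)² = Σfm² − (Σfm)²/n = 140250 − 3150²/75 = 7950.0000
Sample variance = 7950.0000 / 74 = 107.4324
Standard deviation = √107.4324 = 10.3650

10.365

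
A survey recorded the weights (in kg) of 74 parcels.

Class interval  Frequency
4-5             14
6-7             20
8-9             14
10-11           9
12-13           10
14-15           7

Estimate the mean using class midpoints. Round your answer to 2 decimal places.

8.55

Midpoints: 4.5, 6.5, 8.5, 10.5, 12.5, 14.5
Σfm = 14×4.5 + 20×6.5 + 14×8.5 + 9×10.5 + 10×12.5 + 7×14.5 = 633
n = Σf = 74
Mean = 633 / 74 = 8.5541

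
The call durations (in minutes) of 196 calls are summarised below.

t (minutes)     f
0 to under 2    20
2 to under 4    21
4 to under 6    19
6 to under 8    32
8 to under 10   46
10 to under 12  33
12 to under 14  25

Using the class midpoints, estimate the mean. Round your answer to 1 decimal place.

Midpoints: 1, 3, 5, 7, 9, 11, 13
Σfm = 20×1 + 21×3 + 19×5 + 32×7 + 46×9 + 33×11 + 25×13 = 1504
n = Σf = 196
Mean = 1504 / 196 = 7.6735

7.7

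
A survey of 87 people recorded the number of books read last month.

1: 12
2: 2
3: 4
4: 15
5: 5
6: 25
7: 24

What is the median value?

6

Cumulative frequencies: 12, 14, 18, 33, 38, 63, 87
n = 87, so the median is the value in position (n+1)/2 = 44.
Position 44 falls at value 6.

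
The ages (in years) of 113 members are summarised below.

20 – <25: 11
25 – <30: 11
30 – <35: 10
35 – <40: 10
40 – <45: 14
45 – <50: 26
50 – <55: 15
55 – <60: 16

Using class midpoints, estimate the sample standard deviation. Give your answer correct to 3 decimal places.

11.130

Midpoints: 22.5, 27.5, 32.5, 37.5, 42.5, 47.5, 52.5, 57.5
n = 113, Σfm = 4787.5, mean = 42.3673
Σfm² = 216706.25
Σf(m − x̄)² = Σfm² − (Σfm)²/n = 216706.25 − 4787.5²/113 = 13873.0088
Sample variance = 13873.0088 / 112 = 123.8662
Standard deviation = √123.8662 = 11.1295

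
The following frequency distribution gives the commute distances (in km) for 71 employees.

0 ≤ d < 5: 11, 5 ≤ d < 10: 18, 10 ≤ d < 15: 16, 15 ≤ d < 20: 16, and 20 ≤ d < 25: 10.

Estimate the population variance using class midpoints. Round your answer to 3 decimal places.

Midpoints: 2.5, 7.5, 12.5, 17.5, 22.5
n = 71, Σfm = 867.5, mean = 12.2183
Σfm² = 13543.75
Σf(m − x̄)² = Σfm² − (Σfm)²/n = 13543.75 − 867.5²/71 = 2944.3662
Population variance = 2944.3662 / 71 = 41.4699

41.470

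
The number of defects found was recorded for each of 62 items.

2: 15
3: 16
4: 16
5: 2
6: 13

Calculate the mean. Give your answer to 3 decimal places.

Values: 2, 3, 4, 5, 6
Σfx = 15×2 + 16×3 + 16×4 + 2×5 + 13×6 = 230
n = Σf = 62
Mean = 230 / 62 = 3.7097

3.710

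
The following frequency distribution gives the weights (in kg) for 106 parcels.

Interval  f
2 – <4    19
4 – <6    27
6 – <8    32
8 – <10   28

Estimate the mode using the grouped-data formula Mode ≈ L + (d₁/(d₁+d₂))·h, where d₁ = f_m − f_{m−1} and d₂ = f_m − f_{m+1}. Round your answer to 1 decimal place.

7.1

Modal class: 6 – <8 (highest frequency 32).
d₁ = 32 − 27 = 5, d₂ = 32 − 28 = 4
Mode ≈ 6 + (5/(5+4)) × 2 = 6 + 1.1111 = 7.1111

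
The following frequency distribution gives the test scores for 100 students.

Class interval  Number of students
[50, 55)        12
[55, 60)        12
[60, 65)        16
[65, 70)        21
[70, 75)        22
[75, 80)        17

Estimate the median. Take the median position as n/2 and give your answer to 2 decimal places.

67.38

Cumulative frequencies: 12, 24, 40, 61, 83, 100
n = 100; position = n/2 = 50.
This falls in the class [65, 70): L = 65, F = 40, f = 21, h = 5.
Median ≈ 65 + ((50 − 40) / 21) × 5 = 67.3810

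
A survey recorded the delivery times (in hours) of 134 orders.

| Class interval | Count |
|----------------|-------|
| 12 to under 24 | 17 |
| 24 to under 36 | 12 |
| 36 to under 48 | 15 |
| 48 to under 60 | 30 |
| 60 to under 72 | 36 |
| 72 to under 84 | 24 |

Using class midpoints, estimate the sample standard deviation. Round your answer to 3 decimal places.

Midpoints: 18, 30, 42, 54, 66, 78
n = 134, Σfm = 7164, mean = 53.4627
Σfm² = 433080
Σf(m − x̄)² = Σfm² − (Σfm)²/n = 433080 − 7164²/134 = 50073.3134
Sample variance = 50073.3134 / 133 = 376.4911
Standard deviation = √376.4911 = 19.4034

19.403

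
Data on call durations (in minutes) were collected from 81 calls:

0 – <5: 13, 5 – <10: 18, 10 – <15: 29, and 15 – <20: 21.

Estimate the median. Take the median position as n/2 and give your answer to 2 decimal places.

11.64

Cumulative frequencies: 13, 31, 60, 81
n = 81; position = n/2 = 40.5.
This falls in the class 10 – <15: L = 10, F = 31, f = 29, h = 5.
Median ≈ 10 + ((40.5 − 31) / 29) × 5 = 11.6379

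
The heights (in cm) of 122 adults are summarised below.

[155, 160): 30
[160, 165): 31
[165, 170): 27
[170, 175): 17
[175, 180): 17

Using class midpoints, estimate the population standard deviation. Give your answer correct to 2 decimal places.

6.76

Midpoints: 157.5, 162.5, 167.5, 172.5, 177.5
n = 122, Σfm = 20235, mean = 165.8607
Σfm² = 3361762.5
Σf(m − x̄)² = Σfm² − (Σfm)²/n = 3361762.5 − 20235²/122 = 5572.1311
Population variance = 5572.1311 / 122 = 45.6732
Standard deviation = √45.6732 = 6.7582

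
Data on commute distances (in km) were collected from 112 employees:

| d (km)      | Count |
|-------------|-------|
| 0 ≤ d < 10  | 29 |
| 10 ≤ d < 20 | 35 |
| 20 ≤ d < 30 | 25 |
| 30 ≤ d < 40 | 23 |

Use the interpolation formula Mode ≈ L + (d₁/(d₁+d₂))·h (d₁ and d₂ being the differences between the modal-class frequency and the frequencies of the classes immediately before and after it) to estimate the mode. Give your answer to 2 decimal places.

Modal class: 10 ≤ d < 20 (highest frequency 35).
d₁ = 35 − 29 = 6, d₂ = 35 − 25 = 10
Mode ≈ 10 + (6/(6+10)) × 10 = 10 + 3.7500 = 13.7500

13.75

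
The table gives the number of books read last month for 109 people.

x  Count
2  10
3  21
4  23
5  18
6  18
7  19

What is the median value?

5

Cumulative frequencies: 10, 31, 54, 72, 90, 109
n = 109, so the median is the value in position (n+1)/2 = 55.
Position 55 falls at value 5.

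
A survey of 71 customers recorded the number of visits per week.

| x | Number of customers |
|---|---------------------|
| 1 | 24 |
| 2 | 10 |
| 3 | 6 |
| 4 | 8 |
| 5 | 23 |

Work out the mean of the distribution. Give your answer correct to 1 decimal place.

Values: 1, 2, 3, 4, 5
Σfx = 24×1 + 10×2 + 6×3 + 8×4 + 23×5 = 209
n = Σf = 71
Mean = 209 / 71 = 2.9437

2.9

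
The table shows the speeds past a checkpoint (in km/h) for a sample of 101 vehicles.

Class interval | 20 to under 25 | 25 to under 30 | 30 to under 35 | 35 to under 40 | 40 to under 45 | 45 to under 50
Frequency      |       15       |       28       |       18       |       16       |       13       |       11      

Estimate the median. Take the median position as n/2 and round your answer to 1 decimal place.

32.1

Cumulative frequencies: 15, 43, 61, 77, 90, 101
n = 101; position = n/2 = 50.5.
This falls in the class 30 to under 35: L = 30, F = 43, f = 18, h = 5.
Median ≈ 30 + ((50.5 − 43) / 18) × 5 = 32.0833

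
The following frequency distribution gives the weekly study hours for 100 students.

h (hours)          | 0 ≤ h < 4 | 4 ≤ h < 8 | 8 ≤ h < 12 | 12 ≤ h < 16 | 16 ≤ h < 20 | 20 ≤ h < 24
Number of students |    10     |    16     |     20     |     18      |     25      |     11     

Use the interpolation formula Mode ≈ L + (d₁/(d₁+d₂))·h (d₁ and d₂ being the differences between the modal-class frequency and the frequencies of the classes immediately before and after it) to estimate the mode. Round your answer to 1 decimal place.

Modal class: 16 ≤ h < 20 (highest frequency 25).
d₁ = 25 − 18 = 7, d₂ = 25 − 11 = 14
Mode ≈ 16 + (7/(7+14)) × 4 = 16 + 1.3333 = 17.3333

17.3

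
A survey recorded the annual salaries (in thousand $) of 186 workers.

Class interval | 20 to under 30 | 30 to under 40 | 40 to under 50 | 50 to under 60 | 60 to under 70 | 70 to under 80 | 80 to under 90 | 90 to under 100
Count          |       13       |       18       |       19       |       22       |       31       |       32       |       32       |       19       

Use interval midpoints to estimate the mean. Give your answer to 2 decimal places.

64.30

Midpoints: 25, 35, 45, 55, 65, 75, 85, 95
Σfm = 13×25 + 18×35 + 19×45 + 22×55 + 31×65 + 32×75 + 32×85 + 19×95 = 11960
n = Σf = 186
Mean = 11960 / 186 = 64.3011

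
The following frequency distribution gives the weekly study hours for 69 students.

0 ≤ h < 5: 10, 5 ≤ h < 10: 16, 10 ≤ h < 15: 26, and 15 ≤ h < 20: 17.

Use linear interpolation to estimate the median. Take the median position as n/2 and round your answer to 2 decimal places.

Cumulative frequencies: 10, 26, 52, 69
n = 69; position = n/2 = 34.5.
This falls in the class 10 ≤ h < 15: L = 10, F = 26, f = 26, h = 5.
Median ≈ 10 + ((34.5 − 26) / 26) × 5 = 11.6346

11.63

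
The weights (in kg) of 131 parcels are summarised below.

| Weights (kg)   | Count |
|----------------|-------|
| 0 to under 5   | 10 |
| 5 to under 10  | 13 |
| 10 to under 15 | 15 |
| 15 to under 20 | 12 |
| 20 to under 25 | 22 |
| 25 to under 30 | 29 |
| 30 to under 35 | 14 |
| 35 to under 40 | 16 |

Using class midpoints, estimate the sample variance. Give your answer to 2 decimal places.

110.78

Midpoints: 2.5, 7.5, 12.5, 17.5, 22.5, 27.5, 32.5, 37.5
n = 131, Σfm = 2867.5, mean = 21.8893
Σfm² = 77168.75
Σf(m − x̄)² = Σfm² − (Σfm)²/n = 77168.75 − 2867.5²/131 = 14401.1450
Sample variance = 14401.1450 / 130 = 110.7780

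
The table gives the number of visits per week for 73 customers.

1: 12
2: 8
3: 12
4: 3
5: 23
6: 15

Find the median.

5

Cumulative frequencies: 12, 20, 32, 35, 58, 73
n = 73, so the median is the value in position (n+1)/2 = 37.
Position 37 falls at value 5.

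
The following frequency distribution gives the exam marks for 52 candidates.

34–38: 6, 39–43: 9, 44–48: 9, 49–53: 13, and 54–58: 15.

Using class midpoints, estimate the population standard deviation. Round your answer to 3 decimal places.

Midpoints: 36, 41, 46, 51, 56
n = 52, Σfm = 2502, mean = 48.1154
Σfm² = 122802
Σf(m − x̄)² = Σfm² − (Σfm)²/n = 122802 − 2502²/52 = 2417.3077
Population variance = 2417.3077 / 52 = 46.4867
Standard deviation = √46.4867 = 6.8181

6.818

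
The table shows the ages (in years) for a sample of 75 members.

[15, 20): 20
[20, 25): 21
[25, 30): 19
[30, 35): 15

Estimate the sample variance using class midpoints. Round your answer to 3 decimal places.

Midpoints: 17.5, 22.5, 27.5, 32.5
n = 75, Σfm = 1832.5, mean = 24.4333
Σfm² = 46968.75
Σf(m − x̄)² = Σfm² − (Σfm)²/n = 46968.75 − 1832.5²/75 = 2194.6667
Sample variance = 2194.6667 / 74 = 29.6577

29.658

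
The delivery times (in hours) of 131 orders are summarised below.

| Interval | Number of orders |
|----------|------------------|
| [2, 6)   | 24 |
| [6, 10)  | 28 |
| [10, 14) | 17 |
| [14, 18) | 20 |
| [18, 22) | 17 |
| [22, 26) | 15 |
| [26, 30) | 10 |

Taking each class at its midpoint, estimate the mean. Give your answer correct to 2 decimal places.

Midpoints: 4, 8, 12, 16, 20, 24, 28
Σfm = 24×4 + 28×8 + 17×12 + 20×16 + 17×20 + 15×24 + 10×28 = 1824
n = Σf = 131
Mean = 1824 / 131 = 13.9237

13.92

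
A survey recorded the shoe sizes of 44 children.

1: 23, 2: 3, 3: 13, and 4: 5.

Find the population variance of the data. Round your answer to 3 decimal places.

Values: 1, 2, 3, 4
n = 44, Σfx = 88, mean = 2.0000
Σfx² = 232
Σf(x − x̄)² = Σfx² − (Σfx)²/n = 232 − 88²/44 = 56.0000
Population variance = 56.0000 / 44 = 1.2727

1.273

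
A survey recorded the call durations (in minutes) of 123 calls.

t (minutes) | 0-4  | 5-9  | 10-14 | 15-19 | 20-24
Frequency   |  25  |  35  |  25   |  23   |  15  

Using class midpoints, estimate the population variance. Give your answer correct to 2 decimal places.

Midpoints: 2, 7, 12, 17, 22
n = 123, Σfm = 1316, mean = 10.6992
Σfm² = 19322
Σf(m − x̄)² = Σfm² − (Σfm)²/n = 19322 − 1316²/123 = 5241.8699
Population variance = 5241.8699 / 123 = 42.6168

42.62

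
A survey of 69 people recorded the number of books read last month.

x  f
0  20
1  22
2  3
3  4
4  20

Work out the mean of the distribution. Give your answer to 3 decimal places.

1.739

Values: 0, 1, 2, 3, 4
Σfx = 20×0 + 22×1 + 3×2 + 4×3 + 20×4 = 120
n = Σf = 69
Mean = 120 / 69 = 1.7391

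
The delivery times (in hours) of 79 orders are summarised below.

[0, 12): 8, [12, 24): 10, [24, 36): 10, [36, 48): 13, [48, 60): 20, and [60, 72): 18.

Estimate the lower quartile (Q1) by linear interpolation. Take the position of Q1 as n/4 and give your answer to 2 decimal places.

Cumulative frequencies: 8, 18, 28, 41, 61, 79
n = 79; position = n/4 = 19.75.
This falls in the class [24, 36): L = 24, F = 18, f = 10, h = 12.
Lower quartile ≈ 24 + ((19.75 − 18) / 10) × 12 = 26.1000

26.10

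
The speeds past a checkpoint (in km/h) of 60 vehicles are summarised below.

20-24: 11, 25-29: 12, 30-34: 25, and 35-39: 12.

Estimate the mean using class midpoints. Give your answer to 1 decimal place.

Midpoints: 22, 27, 32, 37
Σfm = 11×22 + 12×27 + 25×32 + 12×37 = 1810
n = Σf = 60
Mean = 1810 / 60 = 30.1667

30.2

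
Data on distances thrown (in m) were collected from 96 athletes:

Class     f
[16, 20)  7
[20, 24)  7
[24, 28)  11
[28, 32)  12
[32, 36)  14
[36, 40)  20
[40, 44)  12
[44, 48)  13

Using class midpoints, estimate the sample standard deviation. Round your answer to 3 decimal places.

Midpoints: 18, 22, 26, 30, 34, 38, 42, 46
n = 96, Σfm = 3264, mean = 34.0000
Σfm² = 117632
Σf(m − x̄)² = Σfm² − (Σfm)²/n = 117632 − 3264²/96 = 6656.0000
Sample variance = 6656.0000 / 95 = 70.0632
Standard deviation = √70.0632 = 8.3704

8.370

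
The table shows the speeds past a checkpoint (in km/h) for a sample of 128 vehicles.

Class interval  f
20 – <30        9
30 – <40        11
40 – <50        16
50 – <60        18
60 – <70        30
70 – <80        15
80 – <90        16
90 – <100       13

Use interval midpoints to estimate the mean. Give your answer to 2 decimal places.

Midpoints: 25, 35, 45, 55, 65, 75, 85, 95
Σfm = 9×25 + 11×35 + 16×45 + 18×55 + 30×65 + 15×75 + 16×85 + 13×95 = 7990
n = Σf = 128
Mean = 7990 / 128 = 62.4219

62.42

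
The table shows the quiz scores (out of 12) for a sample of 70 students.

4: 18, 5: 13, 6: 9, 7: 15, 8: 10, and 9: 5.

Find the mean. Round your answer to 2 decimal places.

6.01

Values: 4, 5, 6, 7, 8, 9
Σfx = 18×4 + 13×5 + 9×6 + 15×7 + 10×8 + 5×9 = 421
n = Σf = 70
Mean = 421 / 70 = 6.0143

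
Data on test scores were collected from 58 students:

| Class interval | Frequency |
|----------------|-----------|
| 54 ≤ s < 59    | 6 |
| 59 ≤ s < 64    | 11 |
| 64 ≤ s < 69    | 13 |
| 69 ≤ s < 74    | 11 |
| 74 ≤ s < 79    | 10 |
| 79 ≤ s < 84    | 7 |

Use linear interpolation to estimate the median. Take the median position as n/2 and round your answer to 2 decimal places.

Cumulative frequencies: 6, 17, 30, 41, 51, 58
n = 58; position = n/2 = 29.
This falls in the class 64 ≤ s < 69: L = 64, F = 17, f = 13, h = 5.
Median ≈ 64 + ((29 − 17) / 13) × 5 = 68.6154

68.62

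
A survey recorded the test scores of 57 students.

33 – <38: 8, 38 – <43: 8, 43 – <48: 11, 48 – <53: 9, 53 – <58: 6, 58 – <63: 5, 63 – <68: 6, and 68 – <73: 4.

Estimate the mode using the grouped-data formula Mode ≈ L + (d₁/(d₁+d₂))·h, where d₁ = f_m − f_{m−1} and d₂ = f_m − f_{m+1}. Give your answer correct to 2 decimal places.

Modal class: 43 – <48 (highest frequency 11).
d₁ = 11 − 8 = 3, d₂ = 11 − 9 = 2
Mode ≈ 43 + (3/(3+2)) × 5 = 43 + 3.0000 = 46.0000

46.00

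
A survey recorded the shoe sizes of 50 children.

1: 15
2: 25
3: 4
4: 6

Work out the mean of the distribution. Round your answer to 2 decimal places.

2.02

Values: 1, 2, 3, 4
Σfx = 15×1 + 25×2 + 4×3 + 6×4 = 101
n = Σf = 50
Mean = 101 / 50 = 2.0200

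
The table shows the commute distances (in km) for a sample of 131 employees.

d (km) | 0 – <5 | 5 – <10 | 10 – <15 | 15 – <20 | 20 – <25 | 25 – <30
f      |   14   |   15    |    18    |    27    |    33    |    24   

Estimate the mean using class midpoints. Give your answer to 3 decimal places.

Midpoints: 2.5, 7.5, 12.5, 17.5, 22.5, 27.5
Σfm = 14×2.5 + 15×7.5 + 18×12.5 + 27×17.5 + 33×22.5 + 24×27.5 = 2247.5
n = Σf = 131
Mean = 2247.5 / 131 = 17.1565

17.156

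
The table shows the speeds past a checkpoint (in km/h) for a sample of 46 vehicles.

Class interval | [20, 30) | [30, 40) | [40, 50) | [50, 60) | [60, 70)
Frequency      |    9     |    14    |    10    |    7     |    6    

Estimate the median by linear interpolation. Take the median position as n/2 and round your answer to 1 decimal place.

Cumulative frequencies: 9, 23, 33, 40, 46
n = 46; position = n/2 = 23.
This falls in the class [30, 40): L = 30, F = 9, f = 14, h = 10.
Median ≈ 30 + ((23 − 9) / 14) × 10 = 40.0000

40.0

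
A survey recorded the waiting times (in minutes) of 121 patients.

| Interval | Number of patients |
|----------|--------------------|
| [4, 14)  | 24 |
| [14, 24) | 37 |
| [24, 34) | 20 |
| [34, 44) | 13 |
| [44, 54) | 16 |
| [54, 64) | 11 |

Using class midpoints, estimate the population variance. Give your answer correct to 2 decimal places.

Midpoints: 9, 19, 29, 39, 49, 59
n = 121, Σfm = 3439, mean = 28.4215
Σfm² = 128601
Σf(m − x̄)² = Σfm² − (Σfm)²/n = 128601 − 3439²/121 = 30859.5041
Population variance = 30859.5041 / 121 = 255.0372

255.04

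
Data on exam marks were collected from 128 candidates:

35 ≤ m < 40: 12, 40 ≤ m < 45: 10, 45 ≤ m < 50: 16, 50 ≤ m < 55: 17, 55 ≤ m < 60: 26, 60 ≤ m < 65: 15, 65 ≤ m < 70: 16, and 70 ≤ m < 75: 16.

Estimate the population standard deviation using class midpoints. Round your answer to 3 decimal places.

10.625

Midpoints: 37.5, 42.5, 47.5, 52.5, 57.5, 62.5, 67.5, 72.5
n = 128, Σfm = 7200, mean = 56.2500
Σfm² = 419450
Σf(m − x̄)² = Σfm² − (Σfm)²/n = 419450 − 7200²/128 = 14450.0000
Population variance = 14450.0000 / 128 = 112.8906
Standard deviation = √112.8906 = 10.6250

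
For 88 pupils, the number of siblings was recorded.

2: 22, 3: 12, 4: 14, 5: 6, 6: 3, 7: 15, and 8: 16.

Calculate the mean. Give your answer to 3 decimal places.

4.739

Values: 2, 3, 4, 5, 6, 7, 8
Σfx = 22×2 + 12×3 + 14×4 + 6×5 + 3×6 + 15×7 + 16×8 = 417
n = Σf = 88
Mean = 417 / 88 = 4.7386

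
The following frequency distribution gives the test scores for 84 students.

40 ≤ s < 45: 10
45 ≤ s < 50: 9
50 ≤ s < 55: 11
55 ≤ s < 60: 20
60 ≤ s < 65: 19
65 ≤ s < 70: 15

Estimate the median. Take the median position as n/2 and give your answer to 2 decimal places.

Cumulative frequencies: 10, 19, 30, 50, 69, 84
n = 84; position = n/2 = 42.
This falls in the class 55 ≤ s < 60: L = 55, F = 30, f = 20, h = 5.
Median ≈ 55 + ((42 − 30) / 20) × 5 = 58.0000

58.00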